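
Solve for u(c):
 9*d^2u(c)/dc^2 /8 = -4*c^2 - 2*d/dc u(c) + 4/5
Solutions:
 u(c) = C1 + C2*exp(-16*c/9) - 2*c^3/3 + 9*c^2/8 - 277*c/320


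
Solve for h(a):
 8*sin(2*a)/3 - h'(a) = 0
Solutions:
 h(a) = C1 - 4*cos(2*a)/3


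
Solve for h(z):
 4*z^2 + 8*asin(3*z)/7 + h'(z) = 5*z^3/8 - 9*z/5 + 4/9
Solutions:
 h(z) = C1 + 5*z^4/32 - 4*z^3/3 - 9*z^2/10 - 8*z*asin(3*z)/7 + 4*z/9 - 8*sqrt(1 - 9*z^2)/21


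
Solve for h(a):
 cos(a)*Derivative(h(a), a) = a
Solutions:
 h(a) = C1 + Integral(a/cos(a), a)


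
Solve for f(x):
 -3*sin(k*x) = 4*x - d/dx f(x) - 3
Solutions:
 f(x) = C1 + 2*x^2 - 3*x - 3*cos(k*x)/k


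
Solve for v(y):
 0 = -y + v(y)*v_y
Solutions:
 v(y) = -sqrt(C1 + y^2)
 v(y) = sqrt(C1 + y^2)


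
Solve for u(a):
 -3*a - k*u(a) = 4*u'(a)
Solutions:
 u(a) = C1*exp(-a*k/4) - 3*a/k + 12/k^2


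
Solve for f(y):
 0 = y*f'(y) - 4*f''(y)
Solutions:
 f(y) = C1 + C2*erfi(sqrt(2)*y/4)


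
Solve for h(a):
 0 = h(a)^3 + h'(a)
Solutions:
 h(a) = -sqrt(2)*sqrt(-1/(C1 - a))/2
 h(a) = sqrt(2)*sqrt(-1/(C1 - a))/2


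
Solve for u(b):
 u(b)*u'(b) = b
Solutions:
 u(b) = -sqrt(C1 + b^2)
 u(b) = sqrt(C1 + b^2)


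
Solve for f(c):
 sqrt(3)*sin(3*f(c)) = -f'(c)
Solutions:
 f(c) = -acos((-C1 - exp(6*sqrt(3)*c))/(C1 - exp(6*sqrt(3)*c)))/3 + 2*pi/3
 f(c) = acos((-C1 - exp(6*sqrt(3)*c))/(C1 - exp(6*sqrt(3)*c)))/3


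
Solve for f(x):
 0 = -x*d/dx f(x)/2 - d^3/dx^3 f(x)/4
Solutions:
 f(x) = C1 + Integral(C2*airyai(-2^(1/3)*x) + C3*airybi(-2^(1/3)*x), x)


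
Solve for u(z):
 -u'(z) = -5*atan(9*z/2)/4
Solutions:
 u(z) = C1 + 5*z*atan(9*z/2)/4 - 5*log(81*z^2 + 4)/36


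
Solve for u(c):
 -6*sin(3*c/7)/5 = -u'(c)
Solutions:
 u(c) = C1 - 14*cos(3*c/7)/5


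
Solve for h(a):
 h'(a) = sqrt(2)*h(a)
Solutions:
 h(a) = C1*exp(sqrt(2)*a)


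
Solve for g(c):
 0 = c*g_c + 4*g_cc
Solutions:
 g(c) = C1 + C2*erf(sqrt(2)*c/4)


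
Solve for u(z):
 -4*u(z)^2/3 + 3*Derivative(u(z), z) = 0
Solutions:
 u(z) = -9/(C1 + 4*z)


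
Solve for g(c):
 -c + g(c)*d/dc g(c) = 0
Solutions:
 g(c) = -sqrt(C1 + c^2)
 g(c) = sqrt(C1 + c^2)


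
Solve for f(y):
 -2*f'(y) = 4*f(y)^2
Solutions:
 f(y) = 1/(C1 + 2*y)


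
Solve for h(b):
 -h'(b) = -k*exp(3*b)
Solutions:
 h(b) = C1 + k*exp(3*b)/3


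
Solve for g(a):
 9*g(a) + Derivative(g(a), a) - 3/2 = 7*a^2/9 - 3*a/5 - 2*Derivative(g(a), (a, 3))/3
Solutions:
 g(a) = C1*exp(-2^(1/3)*a*(-(27 + sqrt(731))^(1/3) + 2^(1/3)/(27 + sqrt(731))^(1/3))/4)*sin(2^(1/3)*sqrt(3)*a*(2^(1/3)/(27 + sqrt(731))^(1/3) + (27 + sqrt(731))^(1/3))/4) + C2*exp(-2^(1/3)*a*(-(27 + sqrt(731))^(1/3) + 2^(1/3)/(27 + sqrt(731))^(1/3))/4)*cos(2^(1/3)*sqrt(3)*a*(2^(1/3)/(27 + sqrt(731))^(1/3) + (27 + sqrt(731))^(1/3))/4) + C3*exp(2^(1/3)*a*(-(27 + sqrt(731))^(1/3) + 2^(1/3)/(27 + sqrt(731))^(1/3))/2) + 7*a^2/81 - 313*a/3645 + 11561/65610


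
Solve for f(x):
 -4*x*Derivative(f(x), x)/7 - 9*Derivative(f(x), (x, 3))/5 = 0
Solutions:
 f(x) = C1 + Integral(C2*airyai(-2940^(1/3)*x/21) + C3*airybi(-2940^(1/3)*x/21), x)


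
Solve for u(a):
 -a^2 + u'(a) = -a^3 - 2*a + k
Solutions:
 u(a) = C1 - a^4/4 + a^3/3 - a^2 + a*k


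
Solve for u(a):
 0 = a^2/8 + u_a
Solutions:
 u(a) = C1 - a^3/24


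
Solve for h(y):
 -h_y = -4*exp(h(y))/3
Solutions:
 h(y) = log(-1/(C1 + 4*y)) + log(3)


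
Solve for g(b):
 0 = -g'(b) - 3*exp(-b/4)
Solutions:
 g(b) = C1 + 12*exp(-b/4)


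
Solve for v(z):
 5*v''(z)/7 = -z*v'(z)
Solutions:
 v(z) = C1 + C2*erf(sqrt(70)*z/10)


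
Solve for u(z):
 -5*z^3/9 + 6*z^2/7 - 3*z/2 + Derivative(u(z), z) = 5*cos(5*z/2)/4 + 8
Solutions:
 u(z) = C1 + 5*z^4/36 - 2*z^3/7 + 3*z^2/4 + 8*z + sin(5*z/2)/2


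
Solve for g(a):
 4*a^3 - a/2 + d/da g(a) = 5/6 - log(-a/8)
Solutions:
 g(a) = C1 - a^4 + a^2/4 - a*log(-a) + a*(11/6 + 3*log(2))


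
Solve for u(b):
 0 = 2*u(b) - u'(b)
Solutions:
 u(b) = C1*exp(2*b)


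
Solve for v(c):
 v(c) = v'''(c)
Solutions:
 v(c) = C3*exp(c) + (C1*sin(sqrt(3)*c/2) + C2*cos(sqrt(3)*c/2))*exp(-c/2)


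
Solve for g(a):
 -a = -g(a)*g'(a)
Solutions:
 g(a) = -sqrt(C1 + a^2)
 g(a) = sqrt(C1 + a^2)


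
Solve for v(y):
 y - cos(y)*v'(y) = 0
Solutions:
 v(y) = C1 + Integral(y/cos(y), y)


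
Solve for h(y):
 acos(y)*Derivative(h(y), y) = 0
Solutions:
 h(y) = C1


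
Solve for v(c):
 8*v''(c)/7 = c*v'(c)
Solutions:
 v(c) = C1 + C2*erfi(sqrt(7)*c/4)


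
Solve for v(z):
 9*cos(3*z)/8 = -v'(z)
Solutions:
 v(z) = C1 - 3*sin(3*z)/8


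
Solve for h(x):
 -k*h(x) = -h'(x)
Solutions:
 h(x) = C1*exp(k*x)


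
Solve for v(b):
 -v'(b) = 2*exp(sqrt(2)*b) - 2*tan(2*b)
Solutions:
 v(b) = C1 - sqrt(2)*exp(sqrt(2)*b) - log(cos(2*b))


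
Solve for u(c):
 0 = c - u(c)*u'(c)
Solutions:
 u(c) = -sqrt(C1 + c^2)
 u(c) = sqrt(C1 + c^2)


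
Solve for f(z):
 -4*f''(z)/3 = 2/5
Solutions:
 f(z) = C1 + C2*z - 3*z^2/20


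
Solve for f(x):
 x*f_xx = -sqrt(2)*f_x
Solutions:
 f(x) = C1 + C2*x^(1 - sqrt(2))


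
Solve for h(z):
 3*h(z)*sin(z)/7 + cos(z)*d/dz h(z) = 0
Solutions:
 h(z) = C1*cos(z)^(3/7)


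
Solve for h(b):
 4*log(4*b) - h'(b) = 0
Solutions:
 h(b) = C1 + 4*b*log(b) - 4*b + b*log(256)


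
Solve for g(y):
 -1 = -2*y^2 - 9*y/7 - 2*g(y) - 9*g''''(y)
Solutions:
 g(y) = -y^2 - 9*y/14 + (C1*sin(2^(3/4)*sqrt(3)*y/6) + C2*cos(2^(3/4)*sqrt(3)*y/6))*exp(-2^(3/4)*sqrt(3)*y/6) + (C3*sin(2^(3/4)*sqrt(3)*y/6) + C4*cos(2^(3/4)*sqrt(3)*y/6))*exp(2^(3/4)*sqrt(3)*y/6) + 1/2


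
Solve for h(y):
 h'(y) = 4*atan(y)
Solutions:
 h(y) = C1 + 4*y*atan(y) - 2*log(y^2 + 1)


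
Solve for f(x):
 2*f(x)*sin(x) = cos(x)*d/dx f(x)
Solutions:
 f(x) = C1/cos(x)^2


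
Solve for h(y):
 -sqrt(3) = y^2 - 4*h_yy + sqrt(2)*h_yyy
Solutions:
 h(y) = C1 + C2*y + C3*exp(2*sqrt(2)*y) + y^4/48 + sqrt(2)*y^3/48 + y^2*(1 + 4*sqrt(3))/32


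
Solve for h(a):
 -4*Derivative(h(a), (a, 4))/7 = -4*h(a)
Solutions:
 h(a) = C1*exp(-7^(1/4)*a) + C2*exp(7^(1/4)*a) + C3*sin(7^(1/4)*a) + C4*cos(7^(1/4)*a)


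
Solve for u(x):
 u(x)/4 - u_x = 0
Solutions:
 u(x) = C1*exp(x/4)


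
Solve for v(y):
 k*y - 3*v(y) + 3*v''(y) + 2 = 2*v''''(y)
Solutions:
 v(y) = k*y/3 + (C1*sin(2^(3/4)*3^(1/4)*y*sin(atan(sqrt(15)/3)/2)/2) + C2*cos(2^(3/4)*3^(1/4)*y*sin(atan(sqrt(15)/3)/2)/2))*exp(-2^(3/4)*3^(1/4)*y*cos(atan(sqrt(15)/3)/2)/2) + (C3*sin(2^(3/4)*3^(1/4)*y*sin(atan(sqrt(15)/3)/2)/2) + C4*cos(2^(3/4)*3^(1/4)*y*sin(atan(sqrt(15)/3)/2)/2))*exp(2^(3/4)*3^(1/4)*y*cos(atan(sqrt(15)/3)/2)/2) + 2/3


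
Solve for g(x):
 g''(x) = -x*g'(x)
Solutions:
 g(x) = C1 + C2*erf(sqrt(2)*x/2)


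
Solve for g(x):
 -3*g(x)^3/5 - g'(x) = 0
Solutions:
 g(x) = -sqrt(10)*sqrt(-1/(C1 - 3*x))/2
 g(x) = sqrt(10)*sqrt(-1/(C1 - 3*x))/2


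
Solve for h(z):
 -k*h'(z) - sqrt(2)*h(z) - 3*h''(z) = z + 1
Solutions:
 h(z) = C1*exp(z*(-k + sqrt(k^2 - 12*sqrt(2)))/6) + C2*exp(-z*(k + sqrt(k^2 - 12*sqrt(2)))/6) + k/2 - sqrt(2)*z/2 - sqrt(2)/2


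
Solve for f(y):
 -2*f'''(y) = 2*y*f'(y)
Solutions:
 f(y) = C1 + Integral(C2*airyai(-y) + C3*airybi(-y), y)


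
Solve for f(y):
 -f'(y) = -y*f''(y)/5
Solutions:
 f(y) = C1 + C2*y^6


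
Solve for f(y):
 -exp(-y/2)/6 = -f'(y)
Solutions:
 f(y) = C1 - exp(-y/2)/3


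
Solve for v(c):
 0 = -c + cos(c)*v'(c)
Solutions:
 v(c) = C1 + Integral(c/cos(c), c)


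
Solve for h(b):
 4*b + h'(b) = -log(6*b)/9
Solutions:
 h(b) = C1 - 2*b^2 - b*log(b)/9 - b*log(6)/9 + b/9


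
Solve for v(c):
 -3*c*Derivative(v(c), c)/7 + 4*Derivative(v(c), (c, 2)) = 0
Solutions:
 v(c) = C1 + C2*erfi(sqrt(42)*c/28)


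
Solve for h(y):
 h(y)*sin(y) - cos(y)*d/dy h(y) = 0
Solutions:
 h(y) = C1/cos(y)


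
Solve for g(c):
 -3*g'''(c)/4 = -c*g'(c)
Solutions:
 g(c) = C1 + Integral(C2*airyai(6^(2/3)*c/3) + C3*airybi(6^(2/3)*c/3), c)


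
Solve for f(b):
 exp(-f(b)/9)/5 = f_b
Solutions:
 f(b) = 9*log(C1 + b/45)


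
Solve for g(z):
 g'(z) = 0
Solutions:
 g(z) = C1


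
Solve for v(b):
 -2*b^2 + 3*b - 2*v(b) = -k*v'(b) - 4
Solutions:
 v(b) = C1*exp(2*b/k) - b^2 - b*k + 3*b/2 - k^2/2 + 3*k/4 + 2


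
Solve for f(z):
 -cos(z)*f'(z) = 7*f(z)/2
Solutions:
 f(z) = C1*(sin(z) - 1)^(7/4)/(sin(z) + 1)^(7/4)


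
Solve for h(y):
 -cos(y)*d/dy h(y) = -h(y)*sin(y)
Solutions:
 h(y) = C1/cos(y)


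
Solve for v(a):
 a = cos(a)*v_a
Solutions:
 v(a) = C1 + Integral(a/cos(a), a)


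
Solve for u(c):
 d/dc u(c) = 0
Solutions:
 u(c) = C1


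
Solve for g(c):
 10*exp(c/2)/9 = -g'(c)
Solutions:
 g(c) = C1 - 20*exp(c/2)/9


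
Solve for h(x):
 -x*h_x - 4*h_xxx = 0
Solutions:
 h(x) = C1 + Integral(C2*airyai(-2^(1/3)*x/2) + C3*airybi(-2^(1/3)*x/2), x)


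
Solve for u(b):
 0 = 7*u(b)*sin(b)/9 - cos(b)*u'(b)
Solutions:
 u(b) = C1/cos(b)^(7/9)


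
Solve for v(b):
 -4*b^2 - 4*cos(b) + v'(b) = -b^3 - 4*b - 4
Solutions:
 v(b) = C1 - b^4/4 + 4*b^3/3 - 2*b^2 - 4*b + 4*sin(b)


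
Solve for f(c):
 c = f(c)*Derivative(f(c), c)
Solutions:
 f(c) = -sqrt(C1 + c^2)
 f(c) = sqrt(C1 + c^2)


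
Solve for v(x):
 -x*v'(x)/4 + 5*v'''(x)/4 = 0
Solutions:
 v(x) = C1 + Integral(C2*airyai(5^(2/3)*x/5) + C3*airybi(5^(2/3)*x/5), x)


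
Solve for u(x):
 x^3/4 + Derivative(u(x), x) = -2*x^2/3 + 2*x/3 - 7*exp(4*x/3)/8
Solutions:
 u(x) = C1 - x^4/16 - 2*x^3/9 + x^2/3 - 21*exp(4*x/3)/32


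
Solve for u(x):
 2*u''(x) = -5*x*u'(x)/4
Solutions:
 u(x) = C1 + C2*erf(sqrt(5)*x/4)


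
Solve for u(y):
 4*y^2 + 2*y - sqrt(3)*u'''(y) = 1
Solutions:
 u(y) = C1 + C2*y + C3*y^2 + sqrt(3)*y^5/45 + sqrt(3)*y^4/36 - sqrt(3)*y^3/18


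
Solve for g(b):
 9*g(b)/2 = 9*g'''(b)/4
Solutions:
 g(b) = C3*exp(2^(1/3)*b) + (C1*sin(2^(1/3)*sqrt(3)*b/2) + C2*cos(2^(1/3)*sqrt(3)*b/2))*exp(-2^(1/3)*b/2)


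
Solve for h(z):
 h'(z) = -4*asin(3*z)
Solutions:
 h(z) = C1 - 4*z*asin(3*z) - 4*sqrt(1 - 9*z^2)/3


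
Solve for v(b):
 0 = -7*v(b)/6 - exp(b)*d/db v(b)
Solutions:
 v(b) = C1*exp(7*exp(-b)/6)


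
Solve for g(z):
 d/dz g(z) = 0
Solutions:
 g(z) = C1


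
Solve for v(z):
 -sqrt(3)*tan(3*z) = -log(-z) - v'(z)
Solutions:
 v(z) = C1 - z*log(-z) + z - sqrt(3)*log(cos(3*z))/3


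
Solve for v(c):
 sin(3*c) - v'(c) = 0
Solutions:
 v(c) = C1 - cos(3*c)/3


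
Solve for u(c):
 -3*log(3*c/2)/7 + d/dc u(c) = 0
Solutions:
 u(c) = C1 + 3*c*log(c)/7 - 3*c/7 - 3*c*log(2)/7 + 3*c*log(3)/7


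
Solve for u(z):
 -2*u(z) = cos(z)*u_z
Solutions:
 u(z) = C1*(sin(z) - 1)/(sin(z) + 1)


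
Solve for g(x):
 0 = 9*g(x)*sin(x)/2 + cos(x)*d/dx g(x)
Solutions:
 g(x) = C1*cos(x)^(9/2)


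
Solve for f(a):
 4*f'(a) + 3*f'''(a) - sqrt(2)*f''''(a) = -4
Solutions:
 f(a) = C1 + C2*exp(a*(-2*(sqrt(3) + 5*sqrt(2)/4)^(1/3) - 1/(sqrt(3) + 5*sqrt(2)/4)^(1/3) + 2*sqrt(2))/4)*sin(sqrt(3)*a*(-2*(sqrt(3) + 5*sqrt(2)/4)^(1/3) + (sqrt(3) + 5*sqrt(2)/4)^(-1/3))/4) + C3*exp(a*(-2*(sqrt(3) + 5*sqrt(2)/4)^(1/3) - 1/(sqrt(3) + 5*sqrt(2)/4)^(1/3) + 2*sqrt(2))/4)*cos(sqrt(3)*a*(-2*(sqrt(3) + 5*sqrt(2)/4)^(1/3) + (sqrt(3) + 5*sqrt(2)/4)^(-1/3))/4) + C4*exp(a*(1/(2*(sqrt(3) + 5*sqrt(2)/4)^(1/3)) + sqrt(2)/2 + (sqrt(3) + 5*sqrt(2)/4)^(1/3))) - a


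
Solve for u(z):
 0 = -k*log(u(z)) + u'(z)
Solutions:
 li(u(z)) = C1 + k*z


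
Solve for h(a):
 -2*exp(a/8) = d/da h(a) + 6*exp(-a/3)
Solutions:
 h(a) = C1 - 16*exp(a/8) + 18*exp(-a/3)


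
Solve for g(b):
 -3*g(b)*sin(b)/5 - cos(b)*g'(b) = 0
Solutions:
 g(b) = C1*cos(b)^(3/5)


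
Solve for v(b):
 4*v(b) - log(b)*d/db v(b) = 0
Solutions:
 v(b) = C1*exp(4*li(b))


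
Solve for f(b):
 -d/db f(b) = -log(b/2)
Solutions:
 f(b) = C1 + b*log(b) - b - b*log(2)


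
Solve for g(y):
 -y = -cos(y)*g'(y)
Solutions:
 g(y) = C1 + Integral(y/cos(y), y)


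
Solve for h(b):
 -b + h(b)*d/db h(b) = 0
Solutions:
 h(b) = -sqrt(C1 + b^2)
 h(b) = sqrt(C1 + b^2)


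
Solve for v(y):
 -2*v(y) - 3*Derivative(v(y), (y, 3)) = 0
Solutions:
 v(y) = C3*exp(-2^(1/3)*3^(2/3)*y/3) + (C1*sin(2^(1/3)*3^(1/6)*y/2) + C2*cos(2^(1/3)*3^(1/6)*y/2))*exp(2^(1/3)*3^(2/3)*y/6)


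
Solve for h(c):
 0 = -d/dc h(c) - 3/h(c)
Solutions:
 h(c) = -sqrt(C1 - 6*c)
 h(c) = sqrt(C1 - 6*c)


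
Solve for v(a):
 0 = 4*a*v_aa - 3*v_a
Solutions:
 v(a) = C1 + C2*a^(7/4)


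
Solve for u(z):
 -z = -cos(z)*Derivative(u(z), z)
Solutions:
 u(z) = C1 + Integral(z/cos(z), z)


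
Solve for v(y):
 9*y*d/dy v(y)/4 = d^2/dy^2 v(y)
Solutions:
 v(y) = C1 + C2*erfi(3*sqrt(2)*y/4)


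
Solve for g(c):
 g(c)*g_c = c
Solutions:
 g(c) = -sqrt(C1 + c^2)
 g(c) = sqrt(C1 + c^2)


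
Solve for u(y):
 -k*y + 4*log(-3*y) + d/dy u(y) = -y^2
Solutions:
 u(y) = C1 + k*y^2/2 - y^3/3 - 4*y*log(-y) + 4*y*(1 - log(3))


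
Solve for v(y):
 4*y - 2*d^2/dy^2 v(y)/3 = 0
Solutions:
 v(y) = C1 + C2*y + y^3


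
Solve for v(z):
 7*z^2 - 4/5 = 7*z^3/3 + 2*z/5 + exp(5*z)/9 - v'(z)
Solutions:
 v(z) = C1 + 7*z^4/12 - 7*z^3/3 + z^2/5 + 4*z/5 + exp(5*z)/45


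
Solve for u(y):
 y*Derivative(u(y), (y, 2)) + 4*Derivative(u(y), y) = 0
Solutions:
 u(y) = C1 + C2/y^3


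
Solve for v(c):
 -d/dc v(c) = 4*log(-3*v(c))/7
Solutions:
 7*Integral(1/(log(-_y) + log(3)), (_y, v(c)))/4 = C1 - c


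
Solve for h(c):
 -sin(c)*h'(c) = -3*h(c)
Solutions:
 h(c) = C1*(cos(c) - 1)^(3/2)/(cos(c) + 1)^(3/2)


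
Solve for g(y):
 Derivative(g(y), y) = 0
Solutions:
 g(y) = C1


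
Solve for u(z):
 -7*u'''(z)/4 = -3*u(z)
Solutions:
 u(z) = C3*exp(12^(1/3)*7^(2/3)*z/7) + (C1*sin(14^(2/3)*3^(5/6)*z/14) + C2*cos(14^(2/3)*3^(5/6)*z/14))*exp(-12^(1/3)*7^(2/3)*z/14)


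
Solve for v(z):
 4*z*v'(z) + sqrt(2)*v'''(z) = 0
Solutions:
 v(z) = C1 + Integral(C2*airyai(-sqrt(2)*z) + C3*airybi(-sqrt(2)*z), z)


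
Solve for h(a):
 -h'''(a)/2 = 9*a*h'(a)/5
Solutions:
 h(a) = C1 + Integral(C2*airyai(-18^(1/3)*5^(2/3)*a/5) + C3*airybi(-18^(1/3)*5^(2/3)*a/5), a)


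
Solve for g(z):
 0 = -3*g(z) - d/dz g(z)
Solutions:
 g(z) = C1*exp(-3*z)


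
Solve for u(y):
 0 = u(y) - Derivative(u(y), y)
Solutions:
 u(y) = C1*exp(y)


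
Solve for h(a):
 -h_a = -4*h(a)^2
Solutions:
 h(a) = -1/(C1 + 4*a)


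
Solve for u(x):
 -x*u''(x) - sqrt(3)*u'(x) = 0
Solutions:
 u(x) = C1 + C2*x^(1 - sqrt(3))


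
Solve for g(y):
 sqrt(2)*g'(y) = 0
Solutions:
 g(y) = C1


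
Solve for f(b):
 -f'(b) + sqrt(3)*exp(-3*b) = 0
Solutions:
 f(b) = C1 - sqrt(3)*exp(-3*b)/3


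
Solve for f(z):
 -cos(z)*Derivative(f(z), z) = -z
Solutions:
 f(z) = C1 + Integral(z/cos(z), z)


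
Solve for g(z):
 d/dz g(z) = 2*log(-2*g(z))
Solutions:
 -Integral(1/(log(-_y) + log(2)), (_y, g(z)))/2 = C1 - z


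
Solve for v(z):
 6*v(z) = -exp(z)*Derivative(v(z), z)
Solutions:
 v(z) = C1*exp(6*exp(-z))


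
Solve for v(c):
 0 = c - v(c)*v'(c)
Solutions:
 v(c) = -sqrt(C1 + c^2)
 v(c) = sqrt(C1 + c^2)


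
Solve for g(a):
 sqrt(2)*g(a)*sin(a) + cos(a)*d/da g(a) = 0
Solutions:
 g(a) = C1*cos(a)^(sqrt(2))


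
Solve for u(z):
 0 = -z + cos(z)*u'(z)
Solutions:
 u(z) = C1 + Integral(z/cos(z), z)


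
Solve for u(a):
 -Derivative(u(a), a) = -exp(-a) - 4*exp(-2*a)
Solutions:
 u(a) = C1 - exp(-a) - 2*exp(-2*a)


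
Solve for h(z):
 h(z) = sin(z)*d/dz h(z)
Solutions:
 h(z) = C1*sqrt(cos(z) - 1)/sqrt(cos(z) + 1)


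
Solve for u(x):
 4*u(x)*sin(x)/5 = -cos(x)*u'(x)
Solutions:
 u(x) = C1*cos(x)^(4/5)


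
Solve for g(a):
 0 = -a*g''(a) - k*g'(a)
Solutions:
 g(a) = C1 + a^(1 - re(k))*(C2*sin(log(a)*Abs(im(k))) + C3*cos(log(a)*im(k)))


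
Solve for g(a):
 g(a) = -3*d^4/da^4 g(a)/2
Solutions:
 g(a) = (C1*sin(6^(3/4)*a/6) + C2*cos(6^(3/4)*a/6))*exp(-6^(3/4)*a/6) + (C3*sin(6^(3/4)*a/6) + C4*cos(6^(3/4)*a/6))*exp(6^(3/4)*a/6)


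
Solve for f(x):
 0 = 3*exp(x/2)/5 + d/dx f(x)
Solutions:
 f(x) = C1 - 6*exp(x/2)/5


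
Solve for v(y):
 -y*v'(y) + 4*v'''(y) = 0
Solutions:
 v(y) = C1 + Integral(C2*airyai(2^(1/3)*y/2) + C3*airybi(2^(1/3)*y/2), y)


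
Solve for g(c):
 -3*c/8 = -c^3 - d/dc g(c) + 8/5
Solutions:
 g(c) = C1 - c^4/4 + 3*c^2/16 + 8*c/5


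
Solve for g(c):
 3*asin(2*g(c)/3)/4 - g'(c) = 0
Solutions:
 Integral(1/asin(2*_y/3), (_y, g(c))) = C1 + 3*c/4


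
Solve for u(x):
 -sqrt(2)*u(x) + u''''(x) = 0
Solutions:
 u(x) = C1*exp(-2^(1/8)*x) + C2*exp(2^(1/8)*x) + C3*sin(2^(1/8)*x) + C4*cos(2^(1/8)*x)


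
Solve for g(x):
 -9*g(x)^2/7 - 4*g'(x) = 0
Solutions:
 g(x) = 28/(C1 + 9*x)


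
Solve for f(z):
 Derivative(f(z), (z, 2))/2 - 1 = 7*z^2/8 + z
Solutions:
 f(z) = C1 + C2*z + 7*z^4/48 + z^3/3 + z^2


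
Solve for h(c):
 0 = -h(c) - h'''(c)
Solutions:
 h(c) = C3*exp(-c) + (C1*sin(sqrt(3)*c/2) + C2*cos(sqrt(3)*c/2))*exp(c/2)


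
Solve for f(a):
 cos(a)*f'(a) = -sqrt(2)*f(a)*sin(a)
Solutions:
 f(a) = C1*cos(a)^(sqrt(2))


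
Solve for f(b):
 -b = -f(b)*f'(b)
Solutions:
 f(b) = -sqrt(C1 + b^2)
 f(b) = sqrt(C1 + b^2)


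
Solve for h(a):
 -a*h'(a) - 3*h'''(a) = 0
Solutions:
 h(a) = C1 + Integral(C2*airyai(-3^(2/3)*a/3) + C3*airybi(-3^(2/3)*a/3), a)


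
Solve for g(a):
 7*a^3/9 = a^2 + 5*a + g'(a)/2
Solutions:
 g(a) = C1 + 7*a^4/18 - 2*a^3/3 - 5*a^2


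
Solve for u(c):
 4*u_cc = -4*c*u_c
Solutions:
 u(c) = C1 + C2*erf(sqrt(2)*c/2)


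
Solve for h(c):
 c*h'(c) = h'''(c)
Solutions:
 h(c) = C1 + Integral(C2*airyai(c) + C3*airybi(c), c)


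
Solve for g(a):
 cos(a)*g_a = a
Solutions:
 g(a) = C1 + Integral(a/cos(a), a)


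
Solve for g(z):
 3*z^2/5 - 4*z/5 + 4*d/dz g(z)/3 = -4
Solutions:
 g(z) = C1 - 3*z^3/20 + 3*z^2/10 - 3*z


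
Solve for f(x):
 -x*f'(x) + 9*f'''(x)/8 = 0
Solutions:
 f(x) = C1 + Integral(C2*airyai(2*3^(1/3)*x/3) + C3*airybi(2*3^(1/3)*x/3), x)


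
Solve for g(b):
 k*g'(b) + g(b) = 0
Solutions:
 g(b) = C1*exp(-b/k)


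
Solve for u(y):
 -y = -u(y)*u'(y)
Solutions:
 u(y) = -sqrt(C1 + y^2)
 u(y) = sqrt(C1 + y^2)


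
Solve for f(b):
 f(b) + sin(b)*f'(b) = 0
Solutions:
 f(b) = C1*sqrt(cos(b) + 1)/sqrt(cos(b) - 1)


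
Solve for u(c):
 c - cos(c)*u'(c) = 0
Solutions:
 u(c) = C1 + Integral(c/cos(c), c)


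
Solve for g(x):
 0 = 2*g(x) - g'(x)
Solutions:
 g(x) = C1*exp(2*x)


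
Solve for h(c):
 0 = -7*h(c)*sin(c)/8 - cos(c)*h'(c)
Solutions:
 h(c) = C1*cos(c)^(7/8)


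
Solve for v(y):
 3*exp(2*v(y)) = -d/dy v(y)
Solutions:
 v(y) = log(-sqrt(-1/(C1 - 3*y))) - log(2)/2
 v(y) = log(-1/(C1 - 3*y))/2 - log(2)/2


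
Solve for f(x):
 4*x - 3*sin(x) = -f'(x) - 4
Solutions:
 f(x) = C1 - 2*x^2 - 4*x - 3*cos(x)


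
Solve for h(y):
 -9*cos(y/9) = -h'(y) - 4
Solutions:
 h(y) = C1 - 4*y + 81*sin(y/9)


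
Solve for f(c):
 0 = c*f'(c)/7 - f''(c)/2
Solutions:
 f(c) = C1 + C2*erfi(sqrt(7)*c/7)


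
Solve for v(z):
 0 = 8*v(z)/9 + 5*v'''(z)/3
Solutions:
 v(z) = C3*exp(-2*15^(2/3)*z/15) + (C1*sin(3^(1/6)*5^(2/3)*z/5) + C2*cos(3^(1/6)*5^(2/3)*z/5))*exp(15^(2/3)*z/15)


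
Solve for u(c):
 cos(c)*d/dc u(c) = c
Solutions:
 u(c) = C1 + Integral(c/cos(c), c)


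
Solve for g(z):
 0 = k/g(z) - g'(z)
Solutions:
 g(z) = -sqrt(C1 + 2*k*z)
 g(z) = sqrt(C1 + 2*k*z)


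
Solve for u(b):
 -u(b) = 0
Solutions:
 u(b) = 0


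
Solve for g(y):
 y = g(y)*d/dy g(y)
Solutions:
 g(y) = -sqrt(C1 + y^2)
 g(y) = sqrt(C1 + y^2)


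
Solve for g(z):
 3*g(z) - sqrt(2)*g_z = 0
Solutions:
 g(z) = C1*exp(3*sqrt(2)*z/2)


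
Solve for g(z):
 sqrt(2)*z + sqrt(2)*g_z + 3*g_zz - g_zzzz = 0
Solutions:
 g(z) = C1 + C2*exp(-sqrt(2)*z) + C3*exp(z*(sqrt(2) + sqrt(6))/2) + C4*exp(z*(-sqrt(6) + sqrt(2))/2) - z^2/2 + 3*sqrt(2)*z/2


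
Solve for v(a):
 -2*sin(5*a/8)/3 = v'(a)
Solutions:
 v(a) = C1 + 16*cos(5*a/8)/15


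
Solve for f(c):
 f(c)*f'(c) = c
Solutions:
 f(c) = -sqrt(C1 + c^2)
 f(c) = sqrt(C1 + c^2)


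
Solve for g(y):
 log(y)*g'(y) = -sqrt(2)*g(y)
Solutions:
 g(y) = C1*exp(-sqrt(2)*li(y))


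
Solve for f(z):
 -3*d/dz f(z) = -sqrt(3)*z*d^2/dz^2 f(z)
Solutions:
 f(z) = C1 + C2*z^(1 + sqrt(3))


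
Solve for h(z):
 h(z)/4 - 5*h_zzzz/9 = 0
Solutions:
 h(z) = C1*exp(-5^(3/4)*sqrt(6)*z/10) + C2*exp(5^(3/4)*sqrt(6)*z/10) + C3*sin(5^(3/4)*sqrt(6)*z/10) + C4*cos(5^(3/4)*sqrt(6)*z/10)


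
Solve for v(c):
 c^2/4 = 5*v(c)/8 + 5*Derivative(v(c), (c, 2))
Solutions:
 v(c) = C1*sin(sqrt(2)*c/4) + C2*cos(sqrt(2)*c/4) + 2*c^2/5 - 32/5


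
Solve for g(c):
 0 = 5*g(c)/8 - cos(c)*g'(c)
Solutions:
 g(c) = C1*(sin(c) + 1)^(5/16)/(sin(c) - 1)^(5/16)


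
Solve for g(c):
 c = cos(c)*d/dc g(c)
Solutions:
 g(c) = C1 + Integral(c/cos(c), c)


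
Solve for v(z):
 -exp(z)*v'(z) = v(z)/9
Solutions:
 v(z) = C1*exp(exp(-z)/9)


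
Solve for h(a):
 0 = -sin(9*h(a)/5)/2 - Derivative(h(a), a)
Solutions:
 a/2 + 5*log(cos(9*h(a)/5) - 1)/18 - 5*log(cos(9*h(a)/5) + 1)/18 = C1


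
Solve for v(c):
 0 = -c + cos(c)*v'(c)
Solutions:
 v(c) = C1 + Integral(c/cos(c), c)


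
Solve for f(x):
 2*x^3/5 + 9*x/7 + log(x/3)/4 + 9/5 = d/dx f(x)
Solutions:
 f(x) = C1 + x^4/10 + 9*x^2/14 + x*log(x)/4 - x*log(3)/4 + 31*x/20


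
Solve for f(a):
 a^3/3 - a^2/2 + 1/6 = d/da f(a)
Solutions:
 f(a) = C1 + a^4/12 - a^3/6 + a/6


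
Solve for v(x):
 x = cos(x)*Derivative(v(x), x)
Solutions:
 v(x) = C1 + Integral(x/cos(x), x)


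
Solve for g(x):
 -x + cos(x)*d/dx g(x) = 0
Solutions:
 g(x) = C1 + Integral(x/cos(x), x)


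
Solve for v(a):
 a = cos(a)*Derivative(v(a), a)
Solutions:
 v(a) = C1 + Integral(a/cos(a), a)


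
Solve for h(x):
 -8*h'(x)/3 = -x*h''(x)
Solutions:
 h(x) = C1 + C2*x^(11/3)


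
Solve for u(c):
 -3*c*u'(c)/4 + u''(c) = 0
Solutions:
 u(c) = C1 + C2*erfi(sqrt(6)*c/4)


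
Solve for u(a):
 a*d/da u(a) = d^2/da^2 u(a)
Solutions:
 u(a) = C1 + C2*erfi(sqrt(2)*a/2)


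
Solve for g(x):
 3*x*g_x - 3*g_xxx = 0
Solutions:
 g(x) = C1 + Integral(C2*airyai(x) + C3*airybi(x), x)


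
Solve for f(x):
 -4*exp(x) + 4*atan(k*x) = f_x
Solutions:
 f(x) = C1 + 4*Piecewise((x*atan(k*x) - log(k^2*x^2 + 1)/(2*k), Ne(k, 0)), (0, True)) - 4*exp(x)


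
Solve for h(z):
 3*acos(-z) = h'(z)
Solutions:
 h(z) = C1 + 3*z*acos(-z) + 3*sqrt(1 - z^2)


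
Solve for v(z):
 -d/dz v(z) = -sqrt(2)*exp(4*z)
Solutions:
 v(z) = C1 + sqrt(2)*exp(4*z)/4


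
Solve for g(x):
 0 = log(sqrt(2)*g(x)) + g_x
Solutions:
 2*Integral(1/(2*log(_y) + log(2)), (_y, g(x))) = C1 - x


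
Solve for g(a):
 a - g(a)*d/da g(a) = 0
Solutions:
 g(a) = -sqrt(C1 + a^2)
 g(a) = sqrt(C1 + a^2)


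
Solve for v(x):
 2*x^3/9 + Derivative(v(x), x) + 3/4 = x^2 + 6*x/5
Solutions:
 v(x) = C1 - x^4/18 + x^3/3 + 3*x^2/5 - 3*x/4


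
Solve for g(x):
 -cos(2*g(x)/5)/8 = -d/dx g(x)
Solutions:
 -x/8 - 5*log(sin(2*g(x)/5) - 1)/4 + 5*log(sin(2*g(x)/5) + 1)/4 = C1


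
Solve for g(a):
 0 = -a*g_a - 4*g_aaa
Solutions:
 g(a) = C1 + Integral(C2*airyai(-2^(1/3)*a/2) + C3*airybi(-2^(1/3)*a/2), a)


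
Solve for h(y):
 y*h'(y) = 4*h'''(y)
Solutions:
 h(y) = C1 + Integral(C2*airyai(2^(1/3)*y/2) + C3*airybi(2^(1/3)*y/2), y)


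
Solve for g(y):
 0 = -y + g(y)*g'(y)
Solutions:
 g(y) = -sqrt(C1 + y^2)
 g(y) = sqrt(C1 + y^2)


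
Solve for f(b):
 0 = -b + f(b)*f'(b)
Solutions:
 f(b) = -sqrt(C1 + b^2)
 f(b) = sqrt(C1 + b^2)


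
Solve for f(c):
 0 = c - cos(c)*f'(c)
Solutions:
 f(c) = C1 + Integral(c/cos(c), c)


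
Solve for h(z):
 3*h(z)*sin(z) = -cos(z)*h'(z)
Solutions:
 h(z) = C1*cos(z)^3


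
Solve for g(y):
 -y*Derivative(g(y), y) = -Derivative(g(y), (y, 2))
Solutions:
 g(y) = C1 + C2*erfi(sqrt(2)*y/2)


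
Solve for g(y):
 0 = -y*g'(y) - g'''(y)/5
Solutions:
 g(y) = C1 + Integral(C2*airyai(-5^(1/3)*y) + C3*airybi(-5^(1/3)*y), y)


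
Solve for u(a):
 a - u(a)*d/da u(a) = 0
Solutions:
 u(a) = -sqrt(C1 + a^2)
 u(a) = sqrt(C1 + a^2)


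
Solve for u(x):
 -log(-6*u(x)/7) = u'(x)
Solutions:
 Integral(1/(log(-_y) - log(7) + log(6)), (_y, u(x))) = C1 - x


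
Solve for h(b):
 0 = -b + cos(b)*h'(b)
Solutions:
 h(b) = C1 + Integral(b/cos(b), b)


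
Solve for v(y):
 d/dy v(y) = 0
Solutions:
 v(y) = C1


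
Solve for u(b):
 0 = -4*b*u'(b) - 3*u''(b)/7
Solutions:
 u(b) = C1 + C2*erf(sqrt(42)*b/3)


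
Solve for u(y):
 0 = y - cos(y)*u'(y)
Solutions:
 u(y) = C1 + Integral(y/cos(y), y)


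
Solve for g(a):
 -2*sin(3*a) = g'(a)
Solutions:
 g(a) = C1 + 2*cos(3*a)/3


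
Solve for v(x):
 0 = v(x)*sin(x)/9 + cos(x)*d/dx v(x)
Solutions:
 v(x) = C1*cos(x)^(1/9)


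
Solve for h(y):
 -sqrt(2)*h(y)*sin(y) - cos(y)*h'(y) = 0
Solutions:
 h(y) = C1*cos(y)^(sqrt(2))


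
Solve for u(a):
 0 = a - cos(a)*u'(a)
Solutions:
 u(a) = C1 + Integral(a/cos(a), a)


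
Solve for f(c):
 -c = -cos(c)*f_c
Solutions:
 f(c) = C1 + Integral(c/cos(c), c)


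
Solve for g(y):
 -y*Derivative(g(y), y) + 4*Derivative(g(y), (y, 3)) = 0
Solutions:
 g(y) = C1 + Integral(C2*airyai(2^(1/3)*y/2) + C3*airybi(2^(1/3)*y/2), y)


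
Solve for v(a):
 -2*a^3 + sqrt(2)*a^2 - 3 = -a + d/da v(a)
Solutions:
 v(a) = C1 - a^4/2 + sqrt(2)*a^3/3 + a^2/2 - 3*a


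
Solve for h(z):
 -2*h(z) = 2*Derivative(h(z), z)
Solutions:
 h(z) = C1*exp(-z)


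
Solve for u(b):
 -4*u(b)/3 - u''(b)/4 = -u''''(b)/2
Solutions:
 u(b) = C1*exp(-sqrt(3)*b*sqrt(3 + sqrt(393))/6) + C2*exp(sqrt(3)*b*sqrt(3 + sqrt(393))/6) + C3*sin(sqrt(3)*b*sqrt(-3 + sqrt(393))/6) + C4*cos(sqrt(3)*b*sqrt(-3 + sqrt(393))/6)


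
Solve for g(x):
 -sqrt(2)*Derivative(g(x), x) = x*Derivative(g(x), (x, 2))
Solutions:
 g(x) = C1 + C2*x^(1 - sqrt(2))


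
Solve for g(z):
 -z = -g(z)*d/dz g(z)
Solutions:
 g(z) = -sqrt(C1 + z^2)
 g(z) = sqrt(C1 + z^2)


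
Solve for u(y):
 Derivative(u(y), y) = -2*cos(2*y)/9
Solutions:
 u(y) = C1 - sin(2*y)/9


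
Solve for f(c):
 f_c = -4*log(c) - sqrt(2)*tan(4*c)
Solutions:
 f(c) = C1 - 4*c*log(c) + 4*c + sqrt(2)*log(cos(4*c))/4


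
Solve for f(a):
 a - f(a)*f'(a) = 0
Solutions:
 f(a) = -sqrt(C1 + a^2)
 f(a) = sqrt(C1 + a^2)


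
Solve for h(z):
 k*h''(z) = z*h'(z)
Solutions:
 h(z) = C1 + C2*erf(sqrt(2)*z*sqrt(-1/k)/2)/sqrt(-1/k)


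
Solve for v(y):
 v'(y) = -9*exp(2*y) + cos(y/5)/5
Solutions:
 v(y) = C1 - 9*exp(2*y)/2 + sin(y/5)


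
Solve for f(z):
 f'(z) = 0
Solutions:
 f(z) = C1


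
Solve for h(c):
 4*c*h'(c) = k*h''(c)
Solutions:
 h(c) = C1 + C2*erf(sqrt(2)*c*sqrt(-1/k))/sqrt(-1/k)


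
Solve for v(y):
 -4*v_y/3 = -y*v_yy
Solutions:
 v(y) = C1 + C2*y^(7/3)


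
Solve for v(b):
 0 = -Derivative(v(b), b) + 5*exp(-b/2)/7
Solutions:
 v(b) = C1 - 10*exp(-b/2)/7


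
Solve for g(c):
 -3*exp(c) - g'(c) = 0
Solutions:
 g(c) = C1 - 3*exp(c)


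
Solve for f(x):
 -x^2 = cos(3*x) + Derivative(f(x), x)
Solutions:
 f(x) = C1 - x^3/3 - sin(3*x)/3


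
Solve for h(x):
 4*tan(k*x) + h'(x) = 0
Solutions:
 h(x) = C1 - 4*Piecewise((-log(cos(k*x))/k, Ne(k, 0)), (0, True))


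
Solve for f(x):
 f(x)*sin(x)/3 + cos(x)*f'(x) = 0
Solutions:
 f(x) = C1*cos(x)^(1/3)


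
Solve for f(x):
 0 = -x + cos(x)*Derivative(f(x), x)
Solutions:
 f(x) = C1 + Integral(x/cos(x), x)


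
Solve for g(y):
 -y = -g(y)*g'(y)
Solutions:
 g(y) = -sqrt(C1 + y^2)
 g(y) = sqrt(C1 + y^2)


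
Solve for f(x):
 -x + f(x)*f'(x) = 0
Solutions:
 f(x) = -sqrt(C1 + x^2)
 f(x) = sqrt(C1 + x^2)


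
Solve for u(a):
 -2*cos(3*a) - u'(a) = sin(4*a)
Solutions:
 u(a) = C1 - 2*sin(3*a)/3 + cos(4*a)/4


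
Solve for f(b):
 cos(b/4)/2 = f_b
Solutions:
 f(b) = C1 + 2*sin(b/4)


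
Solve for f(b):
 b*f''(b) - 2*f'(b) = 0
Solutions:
 f(b) = C1 + C2*b^3


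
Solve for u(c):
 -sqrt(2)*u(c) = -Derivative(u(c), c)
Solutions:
 u(c) = C1*exp(sqrt(2)*c)


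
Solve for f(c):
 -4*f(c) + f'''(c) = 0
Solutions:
 f(c) = C3*exp(2^(2/3)*c) + (C1*sin(2^(2/3)*sqrt(3)*c/2) + C2*cos(2^(2/3)*sqrt(3)*c/2))*exp(-2^(2/3)*c/2)


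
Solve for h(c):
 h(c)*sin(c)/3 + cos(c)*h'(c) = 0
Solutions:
 h(c) = C1*cos(c)^(1/3)


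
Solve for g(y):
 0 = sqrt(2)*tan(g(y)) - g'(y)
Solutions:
 g(y) = pi - asin(C1*exp(sqrt(2)*y))
 g(y) = asin(C1*exp(sqrt(2)*y))


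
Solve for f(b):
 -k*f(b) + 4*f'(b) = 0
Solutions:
 f(b) = C1*exp(b*k/4)


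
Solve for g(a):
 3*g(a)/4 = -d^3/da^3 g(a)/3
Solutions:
 g(a) = C3*exp(-2^(1/3)*3^(2/3)*a/2) + (C1*sin(3*2^(1/3)*3^(1/6)*a/4) + C2*cos(3*2^(1/3)*3^(1/6)*a/4))*exp(2^(1/3)*3^(2/3)*a/4)


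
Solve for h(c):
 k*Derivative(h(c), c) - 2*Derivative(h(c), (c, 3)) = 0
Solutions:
 h(c) = C1 + C2*exp(-sqrt(2)*c*sqrt(k)/2) + C3*exp(sqrt(2)*c*sqrt(k)/2)


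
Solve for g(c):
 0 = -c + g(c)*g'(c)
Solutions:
 g(c) = -sqrt(C1 + c^2)
 g(c) = sqrt(C1 + c^2)


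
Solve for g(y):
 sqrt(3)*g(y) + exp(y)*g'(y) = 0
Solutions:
 g(y) = C1*exp(sqrt(3)*exp(-y))


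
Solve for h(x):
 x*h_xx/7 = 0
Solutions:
 h(x) = C1 + C2*x


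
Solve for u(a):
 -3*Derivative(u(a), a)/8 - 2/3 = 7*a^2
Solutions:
 u(a) = C1 - 56*a^3/9 - 16*a/9


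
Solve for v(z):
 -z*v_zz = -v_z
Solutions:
 v(z) = C1 + C2*z^2


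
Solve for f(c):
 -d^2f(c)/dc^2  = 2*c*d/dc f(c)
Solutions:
 f(c) = C1 + C2*erf(c)


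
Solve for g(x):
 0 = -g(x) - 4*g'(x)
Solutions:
 g(x) = C1*exp(-x/4)


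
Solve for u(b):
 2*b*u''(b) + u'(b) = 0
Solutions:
 u(b) = C1 + C2*sqrt(b)


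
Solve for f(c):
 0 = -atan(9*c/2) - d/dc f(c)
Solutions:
 f(c) = C1 - c*atan(9*c/2) + log(81*c^2 + 4)/9


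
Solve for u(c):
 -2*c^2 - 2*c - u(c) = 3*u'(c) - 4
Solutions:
 u(c) = C1*exp(-c/3) - 2*c^2 + 10*c - 26


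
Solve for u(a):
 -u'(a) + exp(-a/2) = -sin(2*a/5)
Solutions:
 u(a) = C1 - 5*cos(2*a/5)/2 - 2*exp(-a/2)


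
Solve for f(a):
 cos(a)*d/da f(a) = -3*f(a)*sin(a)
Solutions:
 f(a) = C1*cos(a)^3


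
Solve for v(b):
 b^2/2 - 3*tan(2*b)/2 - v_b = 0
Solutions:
 v(b) = C1 + b^3/6 + 3*log(cos(2*b))/4


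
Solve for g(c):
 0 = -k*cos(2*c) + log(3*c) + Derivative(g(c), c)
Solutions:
 g(c) = C1 - c*log(c) - c*log(3) + c + k*sin(2*c)/2


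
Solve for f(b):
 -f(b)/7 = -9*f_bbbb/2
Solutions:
 f(b) = C1*exp(-2^(1/4)*sqrt(3)*7^(3/4)*b/21) + C2*exp(2^(1/4)*sqrt(3)*7^(3/4)*b/21) + C3*sin(2^(1/4)*sqrt(3)*7^(3/4)*b/21) + C4*cos(2^(1/4)*sqrt(3)*7^(3/4)*b/21)


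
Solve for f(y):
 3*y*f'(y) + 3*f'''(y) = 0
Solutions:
 f(y) = C1 + Integral(C2*airyai(-y) + C3*airybi(-y), y)


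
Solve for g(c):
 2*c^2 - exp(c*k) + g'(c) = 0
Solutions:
 g(c) = C1 - 2*c^3/3 + exp(c*k)/k


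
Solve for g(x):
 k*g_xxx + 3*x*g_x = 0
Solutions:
 g(x) = C1 + Integral(C2*airyai(3^(1/3)*x*(-1/k)^(1/3)) + C3*airybi(3^(1/3)*x*(-1/k)^(1/3)), x)


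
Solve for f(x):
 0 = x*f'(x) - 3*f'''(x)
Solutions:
 f(x) = C1 + Integral(C2*airyai(3^(2/3)*x/3) + C3*airybi(3^(2/3)*x/3), x)


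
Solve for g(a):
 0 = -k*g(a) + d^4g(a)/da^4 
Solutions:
 g(a) = C1*exp(-a*k^(1/4)) + C2*exp(a*k^(1/4)) + C3*exp(-I*a*k^(1/4)) + C4*exp(I*a*k^(1/4))


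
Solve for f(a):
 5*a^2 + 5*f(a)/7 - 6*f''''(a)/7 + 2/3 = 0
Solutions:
 f(a) = C1*exp(-5^(1/4)*6^(3/4)*a/6) + C2*exp(5^(1/4)*6^(3/4)*a/6) + C3*sin(5^(1/4)*6^(3/4)*a/6) + C4*cos(5^(1/4)*6^(3/4)*a/6) - 7*a^2 - 14/15


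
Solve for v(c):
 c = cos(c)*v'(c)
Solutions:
 v(c) = C1 + Integral(c/cos(c), c)


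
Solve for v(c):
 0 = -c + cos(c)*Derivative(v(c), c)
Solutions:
 v(c) = C1 + Integral(c/cos(c), c)


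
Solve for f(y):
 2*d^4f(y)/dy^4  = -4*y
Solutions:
 f(y) = C1 + C2*y + C3*y^2 + C4*y^3 - y^5/60


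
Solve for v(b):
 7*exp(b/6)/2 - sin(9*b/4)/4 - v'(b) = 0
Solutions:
 v(b) = C1 + 21*exp(b/6) + cos(9*b/4)/9


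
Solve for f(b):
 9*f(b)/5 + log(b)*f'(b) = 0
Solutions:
 f(b) = C1*exp(-9*li(b)/5)


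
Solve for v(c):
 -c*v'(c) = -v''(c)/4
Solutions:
 v(c) = C1 + C2*erfi(sqrt(2)*c)


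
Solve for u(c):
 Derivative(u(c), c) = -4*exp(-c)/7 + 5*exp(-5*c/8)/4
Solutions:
 u(c) = C1 + 4*exp(-c)/7 - 2*exp(-5*c/8)


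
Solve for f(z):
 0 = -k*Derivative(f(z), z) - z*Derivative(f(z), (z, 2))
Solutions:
 f(z) = C1 + z^(1 - re(k))*(C2*sin(log(z)*Abs(im(k))) + C3*cos(log(z)*im(k)))


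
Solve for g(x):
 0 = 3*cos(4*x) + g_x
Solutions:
 g(x) = C1 - 3*sin(4*x)/4


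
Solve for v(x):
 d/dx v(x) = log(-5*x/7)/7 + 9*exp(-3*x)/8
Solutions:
 v(x) = C1 + x*log(-x)/7 + x*(-log(7) - 1 + log(5))/7 - 3*exp(-3*x)/8


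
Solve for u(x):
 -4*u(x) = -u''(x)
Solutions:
 u(x) = C1*exp(-2*x) + C2*exp(2*x)


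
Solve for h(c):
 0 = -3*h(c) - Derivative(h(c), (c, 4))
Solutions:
 h(c) = (C1*sin(sqrt(2)*3^(1/4)*c/2) + C2*cos(sqrt(2)*3^(1/4)*c/2))*exp(-sqrt(2)*3^(1/4)*c/2) + (C3*sin(sqrt(2)*3^(1/4)*c/2) + C4*cos(sqrt(2)*3^(1/4)*c/2))*exp(sqrt(2)*3^(1/4)*c/2)


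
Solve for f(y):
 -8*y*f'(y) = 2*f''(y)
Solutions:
 f(y) = C1 + C2*erf(sqrt(2)*y)


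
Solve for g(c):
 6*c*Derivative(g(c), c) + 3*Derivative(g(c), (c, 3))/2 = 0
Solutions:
 g(c) = C1 + Integral(C2*airyai(-2^(2/3)*c) + C3*airybi(-2^(2/3)*c), c)


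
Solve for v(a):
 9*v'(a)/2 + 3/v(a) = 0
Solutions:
 v(a) = -sqrt(C1 - 12*a)/3
 v(a) = sqrt(C1 - 12*a)/3


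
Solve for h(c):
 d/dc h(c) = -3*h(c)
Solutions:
 h(c) = C1*exp(-3*c)


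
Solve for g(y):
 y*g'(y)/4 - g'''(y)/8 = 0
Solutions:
 g(y) = C1 + Integral(C2*airyai(2^(1/3)*y) + C3*airybi(2^(1/3)*y), y)


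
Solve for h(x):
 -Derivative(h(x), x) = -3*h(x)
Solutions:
 h(x) = C1*exp(3*x)


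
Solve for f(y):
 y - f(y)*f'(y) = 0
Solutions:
 f(y) = -sqrt(C1 + y^2)
 f(y) = sqrt(C1 + y^2)


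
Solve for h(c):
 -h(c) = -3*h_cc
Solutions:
 h(c) = C1*exp(-sqrt(3)*c/3) + C2*exp(sqrt(3)*c/3)


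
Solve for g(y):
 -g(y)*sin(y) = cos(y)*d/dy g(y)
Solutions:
 g(y) = C1*cos(y)


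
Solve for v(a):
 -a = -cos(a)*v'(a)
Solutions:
 v(a) = C1 + Integral(a/cos(a), a)


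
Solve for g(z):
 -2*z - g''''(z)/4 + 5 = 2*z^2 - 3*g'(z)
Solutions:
 g(z) = C1 + C4*exp(12^(1/3)*z) + 2*z^3/9 + z^2/3 - 5*z/3 + (C2*sin(2^(2/3)*3^(5/6)*z/2) + C3*cos(2^(2/3)*3^(5/6)*z/2))*exp(-12^(1/3)*z/2)


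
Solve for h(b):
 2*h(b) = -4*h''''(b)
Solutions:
 h(b) = (C1*sin(2^(1/4)*b/2) + C2*cos(2^(1/4)*b/2))*exp(-2^(1/4)*b/2) + (C3*sin(2^(1/4)*b/2) + C4*cos(2^(1/4)*b/2))*exp(2^(1/4)*b/2)


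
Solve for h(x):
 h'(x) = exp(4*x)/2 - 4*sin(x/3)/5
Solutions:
 h(x) = C1 + exp(4*x)/8 + 12*cos(x/3)/5


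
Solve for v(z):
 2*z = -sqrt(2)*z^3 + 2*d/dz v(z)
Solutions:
 v(z) = C1 + sqrt(2)*z^4/8 + z^2/2


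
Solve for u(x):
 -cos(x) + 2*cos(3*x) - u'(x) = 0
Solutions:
 u(x) = C1 - sin(x) + 2*sin(3*x)/3


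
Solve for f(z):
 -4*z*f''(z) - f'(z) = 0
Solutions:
 f(z) = C1 + C2*z^(3/4)


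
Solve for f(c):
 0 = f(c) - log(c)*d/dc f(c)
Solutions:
 f(c) = C1*exp(li(c))


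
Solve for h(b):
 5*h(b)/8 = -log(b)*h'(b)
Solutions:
 h(b) = C1*exp(-5*li(b)/8)


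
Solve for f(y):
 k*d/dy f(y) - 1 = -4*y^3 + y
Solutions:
 f(y) = C1 - y^4/k + y^2/(2*k) + y/k


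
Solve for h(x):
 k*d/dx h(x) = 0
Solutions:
 h(x) = C1


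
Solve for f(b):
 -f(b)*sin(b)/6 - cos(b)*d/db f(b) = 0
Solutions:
 f(b) = C1*cos(b)^(1/6)


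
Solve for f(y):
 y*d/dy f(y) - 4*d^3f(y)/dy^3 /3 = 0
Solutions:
 f(y) = C1 + Integral(C2*airyai(6^(1/3)*y/2) + C3*airybi(6^(1/3)*y/2), y)


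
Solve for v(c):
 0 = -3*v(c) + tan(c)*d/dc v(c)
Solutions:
 v(c) = C1*sin(c)^3


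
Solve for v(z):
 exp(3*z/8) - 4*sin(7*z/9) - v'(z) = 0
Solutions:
 v(z) = C1 + 8*exp(3*z/8)/3 + 36*cos(7*z/9)/7


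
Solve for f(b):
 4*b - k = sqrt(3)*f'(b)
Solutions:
 f(b) = C1 + 2*sqrt(3)*b^2/3 - sqrt(3)*b*k/3


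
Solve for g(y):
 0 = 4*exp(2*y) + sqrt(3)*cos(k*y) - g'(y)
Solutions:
 g(y) = C1 + 2*exp(2*y) + sqrt(3)*sin(k*y)/k


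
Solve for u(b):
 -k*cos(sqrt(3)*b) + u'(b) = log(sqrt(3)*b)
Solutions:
 u(b) = C1 + b*log(b) - b + b*log(3)/2 + sqrt(3)*k*sin(sqrt(3)*b)/3


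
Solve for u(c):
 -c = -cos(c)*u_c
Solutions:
 u(c) = C1 + Integral(c/cos(c), c)


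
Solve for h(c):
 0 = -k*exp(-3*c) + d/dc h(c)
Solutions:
 h(c) = C1 - k*exp(-3*c)/3


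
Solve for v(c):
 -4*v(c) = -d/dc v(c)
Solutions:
 v(c) = C1*exp(4*c)


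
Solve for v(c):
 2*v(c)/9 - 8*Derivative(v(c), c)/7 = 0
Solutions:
 v(c) = C1*exp(7*c/36)


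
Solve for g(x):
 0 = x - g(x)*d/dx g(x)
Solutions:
 g(x) = -sqrt(C1 + x^2)
 g(x) = sqrt(C1 + x^2)


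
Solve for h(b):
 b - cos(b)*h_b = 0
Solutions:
 h(b) = C1 + Integral(b/cos(b), b)


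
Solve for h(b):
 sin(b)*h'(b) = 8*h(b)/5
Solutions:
 h(b) = C1*(cos(b) - 1)^(4/5)/(cos(b) + 1)^(4/5)


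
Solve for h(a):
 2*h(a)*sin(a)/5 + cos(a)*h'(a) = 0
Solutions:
 h(a) = C1*cos(a)^(2/5)


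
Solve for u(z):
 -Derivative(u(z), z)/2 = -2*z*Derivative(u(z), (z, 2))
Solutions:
 u(z) = C1 + C2*z^(5/4)


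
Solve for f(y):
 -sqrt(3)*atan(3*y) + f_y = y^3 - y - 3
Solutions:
 f(y) = C1 + y^4/4 - y^2/2 - 3*y + sqrt(3)*(y*atan(3*y) - log(9*y^2 + 1)/6)


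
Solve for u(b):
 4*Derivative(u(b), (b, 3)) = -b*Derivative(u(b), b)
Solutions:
 u(b) = C1 + Integral(C2*airyai(-2^(1/3)*b/2) + C3*airybi(-2^(1/3)*b/2), b)


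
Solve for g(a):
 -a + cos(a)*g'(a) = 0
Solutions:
 g(a) = C1 + Integral(a/cos(a), a)


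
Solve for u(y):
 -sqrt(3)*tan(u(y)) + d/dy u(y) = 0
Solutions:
 u(y) = pi - asin(C1*exp(sqrt(3)*y))
 u(y) = asin(C1*exp(sqrt(3)*y))


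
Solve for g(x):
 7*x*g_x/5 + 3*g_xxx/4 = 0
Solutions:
 g(x) = C1 + Integral(C2*airyai(-15^(2/3)*28^(1/3)*x/15) + C3*airybi(-15^(2/3)*28^(1/3)*x/15), x)


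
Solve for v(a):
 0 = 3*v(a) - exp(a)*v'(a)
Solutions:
 v(a) = C1*exp(-3*exp(-a))


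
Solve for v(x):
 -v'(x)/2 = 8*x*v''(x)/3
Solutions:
 v(x) = C1 + C2*x^(13/16)


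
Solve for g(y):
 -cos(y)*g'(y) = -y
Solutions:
 g(y) = C1 + Integral(y/cos(y), y)


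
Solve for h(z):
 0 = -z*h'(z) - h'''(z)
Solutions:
 h(z) = C1 + Integral(C2*airyai(-z) + C3*airybi(-z), z)


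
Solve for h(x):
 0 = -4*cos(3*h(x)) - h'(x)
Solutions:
 h(x) = -asin((C1 + exp(24*x))/(C1 - exp(24*x)))/3 + pi/3
 h(x) = asin((C1 + exp(24*x))/(C1 - exp(24*x)))/3


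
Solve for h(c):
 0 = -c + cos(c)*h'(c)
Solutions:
 h(c) = C1 + Integral(c/cos(c), c)


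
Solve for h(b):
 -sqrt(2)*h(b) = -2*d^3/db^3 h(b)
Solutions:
 h(b) = C3*exp(2^(5/6)*b/2) + (C1*sin(2^(5/6)*sqrt(3)*b/4) + C2*cos(2^(5/6)*sqrt(3)*b/4))*exp(-2^(5/6)*b/4)


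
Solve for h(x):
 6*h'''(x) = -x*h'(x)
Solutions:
 h(x) = C1 + Integral(C2*airyai(-6^(2/3)*x/6) + C3*airybi(-6^(2/3)*x/6), x)


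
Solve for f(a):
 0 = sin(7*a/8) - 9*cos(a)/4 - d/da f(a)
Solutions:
 f(a) = C1 - 9*sin(a)/4 - 8*cos(7*a/8)/7


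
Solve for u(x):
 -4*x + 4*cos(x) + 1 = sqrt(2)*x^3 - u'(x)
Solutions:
 u(x) = C1 + sqrt(2)*x^4/4 + 2*x^2 - x - 4*sin(x)


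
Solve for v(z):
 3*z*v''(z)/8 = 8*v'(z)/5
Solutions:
 v(z) = C1 + C2*z^(79/15)


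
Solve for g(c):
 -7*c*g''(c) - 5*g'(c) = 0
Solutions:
 g(c) = C1 + C2*c^(2/7)


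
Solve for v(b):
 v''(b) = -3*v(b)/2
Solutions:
 v(b) = C1*sin(sqrt(6)*b/2) + C2*cos(sqrt(6)*b/2)


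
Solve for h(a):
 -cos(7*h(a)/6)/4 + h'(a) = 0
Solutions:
 -a/4 - 3*log(sin(7*h(a)/6) - 1)/7 + 3*log(sin(7*h(a)/6) + 1)/7 = C1
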